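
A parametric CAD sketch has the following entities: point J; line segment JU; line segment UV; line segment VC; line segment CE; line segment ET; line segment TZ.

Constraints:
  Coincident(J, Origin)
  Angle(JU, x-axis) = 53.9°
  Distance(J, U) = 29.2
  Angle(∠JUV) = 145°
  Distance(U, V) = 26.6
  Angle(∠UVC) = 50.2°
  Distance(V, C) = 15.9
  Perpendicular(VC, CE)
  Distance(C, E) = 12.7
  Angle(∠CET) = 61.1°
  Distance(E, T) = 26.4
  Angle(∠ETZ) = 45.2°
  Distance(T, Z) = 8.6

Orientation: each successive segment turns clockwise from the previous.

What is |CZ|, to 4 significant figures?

15.06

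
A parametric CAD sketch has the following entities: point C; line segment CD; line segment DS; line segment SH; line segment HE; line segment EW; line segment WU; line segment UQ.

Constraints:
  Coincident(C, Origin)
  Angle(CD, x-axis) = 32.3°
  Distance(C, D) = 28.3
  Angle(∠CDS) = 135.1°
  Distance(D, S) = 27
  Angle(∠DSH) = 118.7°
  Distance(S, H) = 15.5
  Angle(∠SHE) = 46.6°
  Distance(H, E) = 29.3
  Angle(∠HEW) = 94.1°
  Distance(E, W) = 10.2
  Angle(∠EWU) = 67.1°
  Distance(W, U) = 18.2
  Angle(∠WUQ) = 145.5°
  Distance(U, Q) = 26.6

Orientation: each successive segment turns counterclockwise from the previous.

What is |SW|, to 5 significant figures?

19.410

C is at the origin; CD runs at 32.3° with length 28.3, so D = (23.921, 15.122). ∠CDS = 135.1° gives DS at 77.200° from the x-axis; with |DS| = 27.0, S = (29.903, 41.451). ∠DSH = 118.7° gives SH at 138.50° from the x-axis; with |SH| = 15.5, H = (18.294, 51.722). ∠SHE = 46.6° gives HE at -88.100° from the x-axis; with |HE| = 29.3, E = (19.265, 22.438). ∠HEW = 94.1° gives EW at -2.2000° from the x-axis; with |EW| = 10.2, W = (29.458, 22.046). Then |SW| = |W − S| = 19.410.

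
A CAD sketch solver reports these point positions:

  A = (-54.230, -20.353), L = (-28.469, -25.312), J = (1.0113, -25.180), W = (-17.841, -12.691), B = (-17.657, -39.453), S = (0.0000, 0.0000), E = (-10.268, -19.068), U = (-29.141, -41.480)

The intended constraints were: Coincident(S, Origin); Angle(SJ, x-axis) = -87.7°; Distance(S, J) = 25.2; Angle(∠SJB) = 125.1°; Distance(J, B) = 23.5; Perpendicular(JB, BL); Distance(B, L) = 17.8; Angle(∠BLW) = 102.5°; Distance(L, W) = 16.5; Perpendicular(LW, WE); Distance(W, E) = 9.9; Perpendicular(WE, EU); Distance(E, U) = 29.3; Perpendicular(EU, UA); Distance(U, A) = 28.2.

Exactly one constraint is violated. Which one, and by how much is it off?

Distance(U, A) = 28.2 — off by 4.60.

S = (0.00, 0.00) ✓; SJ at -87.70° ✓; |SJ| = 25.20 ✓; ∠SJB = 125.1° ✓; |JB| = 23.50 ✓; ∠(JB, BL) = 90.00° ✓; |BL| = 17.80 ✓; ∠BLW = 102.5° ✓; |LW| = 16.50 ✓; ∠(LW, WE) = 90.00° ✓; |WE| = 9.900 ✓; ∠(WE, EU) = 90.00° ✓; |EU| = 29.30 ✓; ∠(EU, UA) = 90.00° ✓; |UA| = 32.80 ✗.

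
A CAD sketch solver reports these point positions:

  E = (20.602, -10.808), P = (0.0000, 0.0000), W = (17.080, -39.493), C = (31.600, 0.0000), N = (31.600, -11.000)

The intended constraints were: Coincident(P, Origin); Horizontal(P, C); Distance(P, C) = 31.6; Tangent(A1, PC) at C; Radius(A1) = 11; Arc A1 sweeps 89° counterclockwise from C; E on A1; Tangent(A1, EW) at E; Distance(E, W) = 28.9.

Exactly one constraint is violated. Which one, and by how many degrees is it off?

Tangent(A1, EW) at E — off by 6.00°.

P = (0.00, 0.00) ✓; P.y = 0.00, C.y = 0.00 ✓; |PC| = 31.60 ✓; ∠(NC, CP) = 90.00° ✓; |NC| = 11.00 ✓; bearing(N→E) − bearing(N→C) = 89.00° ✓; |NE| = 11.00 ✓; ∠(NE, EW) = 96.00° ✗; |EW| = 28.90 ✓.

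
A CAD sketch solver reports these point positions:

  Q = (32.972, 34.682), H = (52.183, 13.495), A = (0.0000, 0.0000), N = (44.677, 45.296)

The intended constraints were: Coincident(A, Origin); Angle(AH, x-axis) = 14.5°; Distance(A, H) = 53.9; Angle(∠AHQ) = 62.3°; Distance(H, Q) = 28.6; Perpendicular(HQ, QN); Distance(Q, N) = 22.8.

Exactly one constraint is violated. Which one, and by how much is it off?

Distance(Q, N) = 22.8 — off by 7.00.

A = (0.00, 0.00) ✓; AH at 14.50° ✓; |AH| = 53.90 ✓; ∠AHQ = 62.30° ✓; |HQ| = 28.60 ✓; ∠(HQ, QN) = 90.00° ✓; |QN| = 15.80 ✗.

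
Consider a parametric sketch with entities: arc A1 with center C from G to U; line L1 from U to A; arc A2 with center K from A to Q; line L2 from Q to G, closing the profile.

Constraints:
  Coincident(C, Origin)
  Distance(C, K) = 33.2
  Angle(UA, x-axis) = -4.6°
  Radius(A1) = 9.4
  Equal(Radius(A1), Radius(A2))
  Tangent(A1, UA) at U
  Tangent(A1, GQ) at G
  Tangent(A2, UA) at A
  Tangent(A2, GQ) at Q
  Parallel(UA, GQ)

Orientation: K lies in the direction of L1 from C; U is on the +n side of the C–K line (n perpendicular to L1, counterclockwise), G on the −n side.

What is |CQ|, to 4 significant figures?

34.51

The slot axis is L1's direction at -4.6°, so u = (cos -4.6°, sin -4.6°) = (0.9968, -0.08020) and n = (−sin -4.6°, cos -4.6°) = (0.08020, 0.9968). C is at the origin and K lies 33.2 along u from C, so K = 33.2·u = (33.09, -2.663). Tangency of A1 to both parallel lines with radius 9.4 puts U and G at C ± 9.4·n: U = (0.7539, 9.370), G = (-0.7539, -9.370). Equal radii place A and Q the same way about K: A = K + 9.4·n = (33.85, 6.707), Q = K − 9.4·n = (32.34, -12.03). Then |CQ| = |Q − C| = 34.51.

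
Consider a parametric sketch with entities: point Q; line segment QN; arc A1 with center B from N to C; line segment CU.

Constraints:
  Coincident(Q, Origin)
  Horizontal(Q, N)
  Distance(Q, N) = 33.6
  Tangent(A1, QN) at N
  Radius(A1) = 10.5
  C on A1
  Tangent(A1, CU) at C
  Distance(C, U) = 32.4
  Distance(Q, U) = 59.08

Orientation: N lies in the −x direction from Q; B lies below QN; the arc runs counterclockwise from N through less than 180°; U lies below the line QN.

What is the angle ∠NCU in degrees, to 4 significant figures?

130.9°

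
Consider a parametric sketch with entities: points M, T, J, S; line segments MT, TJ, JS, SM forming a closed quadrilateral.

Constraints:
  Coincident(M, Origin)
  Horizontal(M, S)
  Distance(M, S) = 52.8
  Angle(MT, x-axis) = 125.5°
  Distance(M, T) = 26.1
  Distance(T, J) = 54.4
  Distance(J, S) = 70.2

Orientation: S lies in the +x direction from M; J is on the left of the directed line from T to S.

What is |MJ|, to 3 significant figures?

65.6

Checks: |TJ| = 54.40 ✓; |JS| = 70.20 ✓.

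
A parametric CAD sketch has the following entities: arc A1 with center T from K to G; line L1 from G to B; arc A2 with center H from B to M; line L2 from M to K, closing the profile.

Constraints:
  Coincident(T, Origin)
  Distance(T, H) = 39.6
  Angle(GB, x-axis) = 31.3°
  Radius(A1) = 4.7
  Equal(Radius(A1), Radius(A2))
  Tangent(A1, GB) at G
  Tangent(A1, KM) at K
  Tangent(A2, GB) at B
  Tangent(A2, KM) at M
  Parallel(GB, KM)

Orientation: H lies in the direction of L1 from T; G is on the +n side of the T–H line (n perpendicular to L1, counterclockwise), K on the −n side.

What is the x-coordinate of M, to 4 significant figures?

36.28

The slot axis is L1's direction at 31.3°, so u = (cos 31.3°, sin 31.3°) = (0.8545, 0.5195) and n = (−sin 31.3°, cos 31.3°) = (-0.5195, 0.8545). T is at the origin and H lies 39.6 along u from T, so H = 39.6·u = (33.84, 20.57). Tangency of A1 to both parallel lines with radius 4.7 puts G and K at T ± 4.7·n: G = (-2.442, 4.016), K = (2.442, -4.016). Equal radii place B and M the same way about H: B = H + 4.7·n = (31.39, 24.59), M = H − 4.7·n = (36.28, 16.56). So M.x = 36.28.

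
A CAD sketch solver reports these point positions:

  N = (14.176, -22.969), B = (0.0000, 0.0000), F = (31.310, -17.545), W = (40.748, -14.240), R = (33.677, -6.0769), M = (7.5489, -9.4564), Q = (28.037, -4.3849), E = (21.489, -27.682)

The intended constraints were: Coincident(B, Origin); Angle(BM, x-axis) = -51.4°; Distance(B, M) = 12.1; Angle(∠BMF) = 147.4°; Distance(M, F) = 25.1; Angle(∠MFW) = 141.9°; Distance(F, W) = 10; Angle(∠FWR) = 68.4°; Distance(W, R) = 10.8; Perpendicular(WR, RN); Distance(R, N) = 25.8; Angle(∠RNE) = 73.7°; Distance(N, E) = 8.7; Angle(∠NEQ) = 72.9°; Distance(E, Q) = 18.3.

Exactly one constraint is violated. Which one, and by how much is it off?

Distance(E, Q) = 18.3 — off by 5.90.

B = (0.00, 0.00) ✓; BM at -51.40° ✓; |BM| = 12.10 ✓; ∠BMF = 147.4° ✓; |MF| = 25.10 ✓; ∠MFW = 141.9° ✓; |FW| = 10.00 ✓; ∠FWR = 68.40° ✓; |WR| = 10.80 ✓; ∠(WR, RN) = 90.00° ✓; |RN| = 25.80 ✓; ∠RNE = 73.70° ✓; |NE| = 8.700 ✓; ∠NEQ = 72.90° ✓; |EQ| = 24.20 ✗.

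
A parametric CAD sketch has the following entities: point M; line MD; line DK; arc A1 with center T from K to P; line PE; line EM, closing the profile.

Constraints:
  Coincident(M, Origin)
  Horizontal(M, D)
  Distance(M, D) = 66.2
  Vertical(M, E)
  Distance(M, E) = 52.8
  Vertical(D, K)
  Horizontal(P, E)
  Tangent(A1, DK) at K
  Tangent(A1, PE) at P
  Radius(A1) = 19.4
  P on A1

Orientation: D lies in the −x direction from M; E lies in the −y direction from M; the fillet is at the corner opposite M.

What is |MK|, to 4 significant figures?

74.15

M is at the origin; MD is horizontal with |MD| = 66.2 and D on the −x side, so D = (-66.20, 0.000). M and E share the same x with |ME| = 52.8 and E on the −y side, so E = (0.000, -52.80). The virtual corner opposite M is at (-66.20, -52.80). Tangency of A1 to DK means the radius TK is perpendicular to DK and tangency of A1 to PE means the radius TP is perpendicular to PE, with radius 19.4, so the center T sits 19.4 in from both sides at T = (-46.80, -33.40). That places the tangent points at K = (-66.20, -33.40) on DK and P = (-46.80, -52.80) on PE. Then |MK| = |K − M| = 74.15.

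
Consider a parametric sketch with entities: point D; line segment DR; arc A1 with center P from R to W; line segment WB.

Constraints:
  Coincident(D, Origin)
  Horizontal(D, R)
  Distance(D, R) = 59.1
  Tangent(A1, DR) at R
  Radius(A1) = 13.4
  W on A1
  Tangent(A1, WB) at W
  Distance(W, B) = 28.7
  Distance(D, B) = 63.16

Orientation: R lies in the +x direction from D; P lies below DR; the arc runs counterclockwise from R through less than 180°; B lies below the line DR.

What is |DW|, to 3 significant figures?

47.8

Checks: |PW| = 13.40 ✓; ∠(PW, WB) = 90.00° ✓; |WB| = 28.70 ✓; |DB| = 63.16 ✓.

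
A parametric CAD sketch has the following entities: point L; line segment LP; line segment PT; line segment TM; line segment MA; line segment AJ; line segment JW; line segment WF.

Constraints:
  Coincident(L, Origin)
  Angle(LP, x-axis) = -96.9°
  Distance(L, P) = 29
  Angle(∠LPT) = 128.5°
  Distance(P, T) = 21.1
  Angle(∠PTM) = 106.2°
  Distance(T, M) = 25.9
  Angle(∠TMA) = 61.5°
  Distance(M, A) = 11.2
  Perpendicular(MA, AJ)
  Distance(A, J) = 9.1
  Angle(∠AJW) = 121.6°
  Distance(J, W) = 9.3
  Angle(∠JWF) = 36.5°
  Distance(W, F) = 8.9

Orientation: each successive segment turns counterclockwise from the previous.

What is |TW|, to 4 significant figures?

12.64

MA ⟂ AJ, so AJ runs at -123.1°; with |AJ| = 9.1, J = (19.76, -33.00). ∠AJW = 121.6° gives JW at -64.70° from the x-axis; with |JW| = 9.3, W = (23.74, -41.41). Then |TW| = |W − T| = 12.64.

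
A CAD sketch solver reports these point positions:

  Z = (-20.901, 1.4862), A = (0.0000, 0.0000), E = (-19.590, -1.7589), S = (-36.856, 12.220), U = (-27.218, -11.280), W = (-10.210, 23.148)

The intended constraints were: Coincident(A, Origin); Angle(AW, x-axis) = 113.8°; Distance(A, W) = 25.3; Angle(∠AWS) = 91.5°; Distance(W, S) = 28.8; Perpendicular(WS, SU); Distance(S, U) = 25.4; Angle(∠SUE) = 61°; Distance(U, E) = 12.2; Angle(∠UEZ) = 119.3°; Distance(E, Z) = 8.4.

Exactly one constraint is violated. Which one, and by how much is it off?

Distance(E, Z) = 8.4 — off by 4.90.

A = (0.00, 0.00) ✓; AW at 113.8° ✓; |AW| = 25.30 ✓; ∠AWS = 91.50° ✓; |WS| = 28.80 ✓; ∠(WS, SU) = 90.00° ✓; |SU| = 25.40 ✓; ∠SUE = 61.00° ✓; |UE| = 12.20 ✓; ∠UEZ = 119.3° ✓; |EZ| = 3.500 ✗.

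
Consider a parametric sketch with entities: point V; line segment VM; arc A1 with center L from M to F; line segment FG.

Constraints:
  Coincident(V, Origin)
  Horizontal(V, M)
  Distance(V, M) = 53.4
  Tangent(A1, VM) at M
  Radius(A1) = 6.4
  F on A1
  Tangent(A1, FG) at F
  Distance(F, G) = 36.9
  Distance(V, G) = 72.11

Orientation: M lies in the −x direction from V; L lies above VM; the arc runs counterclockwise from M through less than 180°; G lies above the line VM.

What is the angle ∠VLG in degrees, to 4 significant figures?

103.0°

Checks: |LF| = 6.400 ✓; ∠(LF, FG) = 90.00° ✓; |FG| = 36.90 ✓; |VG| = 72.11 ✓.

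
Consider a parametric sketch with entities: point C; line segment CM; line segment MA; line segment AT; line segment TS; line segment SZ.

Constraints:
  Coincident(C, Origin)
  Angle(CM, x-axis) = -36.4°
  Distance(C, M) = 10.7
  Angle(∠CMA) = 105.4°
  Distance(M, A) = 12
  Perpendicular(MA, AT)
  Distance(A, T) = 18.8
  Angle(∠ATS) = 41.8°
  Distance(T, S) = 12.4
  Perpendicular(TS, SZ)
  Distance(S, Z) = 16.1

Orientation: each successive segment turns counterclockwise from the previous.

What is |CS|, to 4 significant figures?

6.620

C is at the origin; CM runs at -36.4° with length 10.7, so M = (8.612, -6.350). ∠CMA = 105.4° gives MA at 38.20° from the x-axis; with |MA| = 12.0, A = (18.04, 1.071). The perpendicularity gives AT at right angles to MA, so AT runs at 128.2°; with |AT| = 18.8, T = (6.417, 15.85). ∠ATS = 41.8° gives TS at -93.60° from the x-axis; with |TS| = 12.4, S = (5.638, 3.470). Then |CS| = |S − C| = 6.620.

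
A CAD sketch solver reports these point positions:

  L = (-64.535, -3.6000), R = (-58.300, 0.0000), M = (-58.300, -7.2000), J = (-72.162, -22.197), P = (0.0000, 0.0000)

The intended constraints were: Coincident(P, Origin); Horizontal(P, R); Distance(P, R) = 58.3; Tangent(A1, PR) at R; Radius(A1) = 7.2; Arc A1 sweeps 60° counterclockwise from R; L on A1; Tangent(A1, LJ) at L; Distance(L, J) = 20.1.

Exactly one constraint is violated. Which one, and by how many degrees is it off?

Tangent(A1, LJ) at L — off by 7.70°.

P = (0.00, 0.00) ✓; P.y = 0.00, R.y = 0.00 ✓; |PR| = 58.30 ✓; ∠(MR, RP) = 90.00° ✓; |MR| = 7.200 ✓; bearing(M→L) − bearing(M→R) = 60.00° ✓; |ML| = 7.200 ✓; ∠(ML, LJ) = 82.30° ✗; |LJ| = 20.10 ✓.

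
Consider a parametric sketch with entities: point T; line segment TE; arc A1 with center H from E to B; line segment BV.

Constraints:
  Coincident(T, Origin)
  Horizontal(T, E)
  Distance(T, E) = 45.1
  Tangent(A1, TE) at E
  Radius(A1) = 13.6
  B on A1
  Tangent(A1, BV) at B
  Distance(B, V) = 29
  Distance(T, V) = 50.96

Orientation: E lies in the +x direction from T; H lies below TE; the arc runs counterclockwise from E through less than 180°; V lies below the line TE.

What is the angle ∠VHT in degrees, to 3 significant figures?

77.6°

Checks: |HB| = 13.60 ✓; ∠(HB, BV) = 90.00° ✓; |BV| = 29.00 ✓; |TV| = 50.96 ✓.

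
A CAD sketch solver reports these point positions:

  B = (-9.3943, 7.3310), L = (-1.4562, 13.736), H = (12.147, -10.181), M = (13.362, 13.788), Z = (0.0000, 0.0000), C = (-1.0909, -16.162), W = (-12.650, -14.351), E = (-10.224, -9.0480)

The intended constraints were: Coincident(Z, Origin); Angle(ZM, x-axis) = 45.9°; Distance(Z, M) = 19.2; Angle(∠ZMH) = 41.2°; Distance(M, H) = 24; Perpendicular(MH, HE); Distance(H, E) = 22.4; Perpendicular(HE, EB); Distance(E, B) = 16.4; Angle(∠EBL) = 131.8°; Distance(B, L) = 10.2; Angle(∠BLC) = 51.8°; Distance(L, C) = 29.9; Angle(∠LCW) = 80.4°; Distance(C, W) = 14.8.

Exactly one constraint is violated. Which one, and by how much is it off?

Distance(C, W) = 14.8 — off by 3.10.

Z = (0.00, 0.00) ✓; ZM at 45.90° ✓; |ZM| = 19.20 ✓; ∠ZMH = 41.20° ✓; |MH| = 24.00 ✓; ∠(MH, HE) = 90.00° ✓; |HE| = 22.40 ✓; ∠(HE, EB) = 90.00° ✓; |EB| = 16.40 ✓; ∠EBL = 131.8° ✓; |BL| = 10.20 ✓; ∠BLC = 51.80° ✓; |LC| = 29.90 ✓; ∠LCW = 80.40° ✓; |CW| = 11.70 ✗.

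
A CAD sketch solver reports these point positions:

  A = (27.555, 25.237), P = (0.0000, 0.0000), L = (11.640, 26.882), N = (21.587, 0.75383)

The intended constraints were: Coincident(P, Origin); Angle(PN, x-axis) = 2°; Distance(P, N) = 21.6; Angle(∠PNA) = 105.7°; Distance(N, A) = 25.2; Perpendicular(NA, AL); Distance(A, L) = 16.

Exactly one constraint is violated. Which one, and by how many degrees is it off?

Perpendicular(NA, AL) — off by 7.80°.

P = (0.00, 0.00) ✓; PN at 2.000° ✓; |PN| = 21.60 ✓; ∠PNA = 105.7° ✓; |NA| = 25.20 ✓; ∠(NA, AL) = 97.80° ✗; |AL| = 16.00 ✓.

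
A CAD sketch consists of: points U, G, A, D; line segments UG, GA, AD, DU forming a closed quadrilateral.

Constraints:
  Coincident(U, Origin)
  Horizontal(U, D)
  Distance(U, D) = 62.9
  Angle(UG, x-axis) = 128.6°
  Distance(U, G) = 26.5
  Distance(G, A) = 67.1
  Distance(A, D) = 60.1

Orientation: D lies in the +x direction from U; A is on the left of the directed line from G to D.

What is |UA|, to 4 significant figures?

69.06

Checks: UG at 128.6° ✓; |GA| = 67.10 ✓; |AD| = 60.10 ✓.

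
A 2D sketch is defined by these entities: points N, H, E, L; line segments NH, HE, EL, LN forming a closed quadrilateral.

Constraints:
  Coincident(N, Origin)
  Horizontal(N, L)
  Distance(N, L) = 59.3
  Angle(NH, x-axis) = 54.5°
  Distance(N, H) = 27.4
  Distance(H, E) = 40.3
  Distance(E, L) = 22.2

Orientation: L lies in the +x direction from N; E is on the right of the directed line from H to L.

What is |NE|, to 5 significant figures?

40.935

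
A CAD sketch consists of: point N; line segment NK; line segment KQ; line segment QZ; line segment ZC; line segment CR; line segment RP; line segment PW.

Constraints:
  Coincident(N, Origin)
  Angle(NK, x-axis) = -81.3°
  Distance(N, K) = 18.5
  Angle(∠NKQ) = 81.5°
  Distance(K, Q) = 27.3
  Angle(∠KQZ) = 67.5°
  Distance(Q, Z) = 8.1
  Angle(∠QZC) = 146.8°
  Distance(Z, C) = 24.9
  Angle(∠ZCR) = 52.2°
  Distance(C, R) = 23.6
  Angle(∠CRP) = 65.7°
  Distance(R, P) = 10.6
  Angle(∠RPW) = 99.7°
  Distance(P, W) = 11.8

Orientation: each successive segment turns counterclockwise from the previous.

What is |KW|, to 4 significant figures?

17.76

∠CRP = 65.7° gives RP at 45.00° from the x-axis; with |RP| = 10.6, P = (15.74, -11.24). ∠RPW = 99.7° gives PW at 125.3° from the x-axis; with |PW| = 11.8, W = (8.923, -1.611). Then |KW| = |W − K| = 17.76.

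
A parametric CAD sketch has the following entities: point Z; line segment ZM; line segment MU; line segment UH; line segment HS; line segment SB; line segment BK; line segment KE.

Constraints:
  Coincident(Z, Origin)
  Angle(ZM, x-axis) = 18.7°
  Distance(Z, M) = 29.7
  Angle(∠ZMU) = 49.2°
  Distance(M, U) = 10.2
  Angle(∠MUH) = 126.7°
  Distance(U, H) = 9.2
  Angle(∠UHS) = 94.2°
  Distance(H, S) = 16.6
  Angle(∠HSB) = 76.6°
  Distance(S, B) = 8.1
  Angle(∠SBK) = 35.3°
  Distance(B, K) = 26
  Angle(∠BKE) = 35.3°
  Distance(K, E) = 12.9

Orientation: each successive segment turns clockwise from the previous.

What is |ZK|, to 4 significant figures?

3.163

∠HSB = 76.6° gives SB at 5.400° from the x-axis; with |SB| = 8.1, B = (18.11, 14.23). ∠SBK = 35.3° gives BK at -139.3° from the x-axis; with |BK| = 26.0, K = (-1.605, -2.725). Then |ZK| = |K − Z| = 3.163.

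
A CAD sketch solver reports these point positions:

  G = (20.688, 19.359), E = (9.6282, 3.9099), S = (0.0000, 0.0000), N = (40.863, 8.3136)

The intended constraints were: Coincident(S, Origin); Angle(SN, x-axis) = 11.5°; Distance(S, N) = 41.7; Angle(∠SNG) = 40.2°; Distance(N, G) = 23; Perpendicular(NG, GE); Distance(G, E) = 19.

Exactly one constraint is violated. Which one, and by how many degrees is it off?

Perpendicular(NG, GE) — off by 6.90°.

S = (0.00, 0.00) ✓; SN at 11.50° ✓; |SN| = 41.70 ✓; ∠SNG = 40.20° ✓; |NG| = 23.00 ✓; ∠(NG, GE) = 83.10° ✗; |GE| = 19.00 ✓.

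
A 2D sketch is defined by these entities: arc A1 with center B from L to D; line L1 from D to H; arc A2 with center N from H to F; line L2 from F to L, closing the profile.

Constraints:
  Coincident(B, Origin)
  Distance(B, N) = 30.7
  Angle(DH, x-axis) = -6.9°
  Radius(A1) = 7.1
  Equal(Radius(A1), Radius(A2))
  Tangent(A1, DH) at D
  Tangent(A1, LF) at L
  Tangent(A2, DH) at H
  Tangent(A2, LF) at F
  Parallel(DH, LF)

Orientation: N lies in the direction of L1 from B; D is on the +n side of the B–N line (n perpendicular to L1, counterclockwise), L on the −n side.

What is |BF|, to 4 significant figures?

31.51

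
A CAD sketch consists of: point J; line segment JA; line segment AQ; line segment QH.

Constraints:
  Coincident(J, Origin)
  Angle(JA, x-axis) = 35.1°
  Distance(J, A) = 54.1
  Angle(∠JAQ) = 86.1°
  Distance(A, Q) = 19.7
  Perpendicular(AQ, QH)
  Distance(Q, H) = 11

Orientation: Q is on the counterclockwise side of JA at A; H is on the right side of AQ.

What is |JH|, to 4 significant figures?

66.92

J is at the origin; JA runs at 35.1° with length 54.1, so A = 54.1·(cos 35.1°, sin 35.1°) = (44.26, 31.11). ∠JAQ = 86.1°, so AQ runs at 35.1° + (180° − 86.1°) = 129.0° from the x-axis; with |AQ| = 19.7, Q = A + 19.7·(cos 129.0°, sin 129.0°) = (31.86, 46.42). AQ is perpendicular to QH; with |QH| = 11.0 on the right of AQ, H = Q + 11.0·(0.7771, 0.6293) = (40.41, 53.34). Then |JH| = |H − J| = 66.92.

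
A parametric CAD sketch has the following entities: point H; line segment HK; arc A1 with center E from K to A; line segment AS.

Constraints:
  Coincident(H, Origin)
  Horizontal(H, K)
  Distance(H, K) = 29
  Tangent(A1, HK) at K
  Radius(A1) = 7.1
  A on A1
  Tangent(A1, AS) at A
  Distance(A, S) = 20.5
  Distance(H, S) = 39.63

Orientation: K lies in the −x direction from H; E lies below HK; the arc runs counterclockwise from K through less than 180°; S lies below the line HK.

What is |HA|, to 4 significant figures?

36.87

Checks: ∠(EK, KH) = 90.00° ✓; |EK| = 7.100 ✓; |EA| = 7.100 ✓; ∠(EA, AS) = 90.00° ✓; |AS| = 20.50 ✓; |HS| = 39.63 ✓.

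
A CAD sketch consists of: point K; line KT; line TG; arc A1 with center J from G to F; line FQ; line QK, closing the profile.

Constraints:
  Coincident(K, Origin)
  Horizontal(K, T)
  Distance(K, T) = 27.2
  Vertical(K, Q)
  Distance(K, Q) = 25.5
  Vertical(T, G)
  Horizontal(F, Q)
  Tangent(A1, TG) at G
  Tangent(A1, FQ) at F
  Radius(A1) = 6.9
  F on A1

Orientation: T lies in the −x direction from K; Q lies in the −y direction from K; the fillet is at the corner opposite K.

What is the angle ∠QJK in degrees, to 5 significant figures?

61.271°

K and Q share the same x with |KQ| = 25.5 and Q on the −y side, so Q = (0.0000, -25.500). The virtual corner opposite K is at (-27.200, -25.500). Since A1 is tangent to TG there, JG ⟂ TG and A1 meets FQ tangentially, so JF is at right angles to FQ, with radius 6.9, so the center J sits 6.9 in from both sides at J = (-20.300, -18.600). Then cos ∠QJK = JQ·JK / (|JQ||JK|), giving 61.271°.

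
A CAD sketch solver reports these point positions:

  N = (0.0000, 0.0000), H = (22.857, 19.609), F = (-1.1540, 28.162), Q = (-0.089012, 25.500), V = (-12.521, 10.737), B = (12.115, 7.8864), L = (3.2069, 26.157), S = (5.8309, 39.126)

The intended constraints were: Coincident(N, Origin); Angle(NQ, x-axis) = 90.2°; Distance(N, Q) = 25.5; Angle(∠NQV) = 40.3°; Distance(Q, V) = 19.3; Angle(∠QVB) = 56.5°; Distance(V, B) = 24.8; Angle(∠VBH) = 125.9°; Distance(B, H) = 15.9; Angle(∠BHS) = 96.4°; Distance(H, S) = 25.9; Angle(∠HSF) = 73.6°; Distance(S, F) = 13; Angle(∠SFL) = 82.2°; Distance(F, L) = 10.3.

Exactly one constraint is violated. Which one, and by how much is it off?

Distance(F, L) = 10.3 — off by 5.50.

N = (0.00, 0.00) ✓; NQ at 90.20° ✓; |NQ| = 25.50 ✓; ∠NQV = 40.30° ✓; |QV| = 19.30 ✓; ∠QVB = 56.50° ✓; |VB| = 24.80 ✓; ∠VBH = 125.9° ✓; |BH| = 15.90 ✓; ∠BHS = 96.40° ✓; |HS| = 25.90 ✓; ∠HSF = 73.60° ✓; |SF| = 13.00 ✓; ∠SFL = 82.19° ✓; |FL| = 4.800 ✗.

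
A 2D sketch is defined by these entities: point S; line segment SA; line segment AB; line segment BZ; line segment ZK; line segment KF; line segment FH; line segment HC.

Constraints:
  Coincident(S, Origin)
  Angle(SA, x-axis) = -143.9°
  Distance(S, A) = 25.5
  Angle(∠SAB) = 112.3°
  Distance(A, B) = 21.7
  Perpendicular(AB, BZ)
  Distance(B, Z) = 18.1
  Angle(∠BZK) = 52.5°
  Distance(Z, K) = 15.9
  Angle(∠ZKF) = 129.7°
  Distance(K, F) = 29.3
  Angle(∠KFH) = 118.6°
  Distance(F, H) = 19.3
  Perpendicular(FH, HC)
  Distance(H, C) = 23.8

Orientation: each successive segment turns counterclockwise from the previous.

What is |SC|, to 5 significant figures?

57.460

S is at the origin; SA runs at -143.9° with length 25.5, so A = (-20.604, -15.025). ∠SAB = 112.3° gives AB at -76.200° from the x-axis; with |AB| = 21.7, B = (-15.428, -36.098). The perpendicularity gives BZ at right angles to AB, so BZ runs at 13.800°; with |BZ| = 18.1, Z = (2.1500, -31.781). ∠BZK = 52.5° gives ZK at 141.30° from the x-axis; with |ZK| = 15.9, K = (-10.259, -21.839). ∠ZKF = 129.7° gives KF at -168.40° from the x-axis; with |KF| = 29.3, F = (-38.960, -27.731). ∠KFH = 118.6° gives FH at -107.00° from the x-axis; with |FH| = 19.3, H = (-44.603, -46.188). The perpendicularity gives HC at right angles to FH, so HC runs at -17.000°; with |HC| = 23.8, C = (-21.843, -53.146). Then |SC| = |C − S| = 57.460.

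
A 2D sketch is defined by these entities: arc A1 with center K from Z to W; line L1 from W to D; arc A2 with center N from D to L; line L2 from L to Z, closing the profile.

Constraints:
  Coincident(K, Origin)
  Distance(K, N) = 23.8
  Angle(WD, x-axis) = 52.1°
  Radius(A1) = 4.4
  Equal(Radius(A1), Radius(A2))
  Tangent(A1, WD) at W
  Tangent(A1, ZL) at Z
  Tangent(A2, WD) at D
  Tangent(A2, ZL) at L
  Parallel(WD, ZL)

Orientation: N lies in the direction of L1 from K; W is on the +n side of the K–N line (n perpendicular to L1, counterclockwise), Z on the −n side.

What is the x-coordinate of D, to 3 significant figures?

11.1

Tangency of A1 to both parallel lines with radius 4.4 puts W and Z at K ± 4.4·n: W = (-3.47, 2.70), Z = (3.47, -2.70). Equal radii place D and L the same way about N: D = N + 4.4·n = (11.1, 21.5), L = N − 4.4·n = (18.1, 16.1). So D.x = 11.1.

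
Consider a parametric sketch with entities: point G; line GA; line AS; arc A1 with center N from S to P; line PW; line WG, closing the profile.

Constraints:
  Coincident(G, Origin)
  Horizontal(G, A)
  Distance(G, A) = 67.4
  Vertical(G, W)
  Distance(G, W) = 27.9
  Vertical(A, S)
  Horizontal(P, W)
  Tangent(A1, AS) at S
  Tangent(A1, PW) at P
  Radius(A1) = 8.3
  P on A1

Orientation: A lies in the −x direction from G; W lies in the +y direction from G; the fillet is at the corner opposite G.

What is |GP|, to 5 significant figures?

65.355

G is at the origin; G and A share the same y with |GA| = 67.4 and A on the −x side, so A = (-67.400, 0.0000). GW is vertical with |GW| = 27.9 and W on the +y side, so W = (0.0000, 27.900). The virtual corner opposite G is at (-67.400, 27.900). A1 meets AS tangentially, so NS is at right angles to AS and since A1 is tangent to PW there, NP ⟂ PW, with radius 8.3, so the center N sits 8.3 in from both sides at N = (-59.100, 19.600). That places the tangent points at S = (-67.400, 19.600) on AS and P = (-59.100, 27.900) on PW. Then |GP| = |P − G| = 65.355.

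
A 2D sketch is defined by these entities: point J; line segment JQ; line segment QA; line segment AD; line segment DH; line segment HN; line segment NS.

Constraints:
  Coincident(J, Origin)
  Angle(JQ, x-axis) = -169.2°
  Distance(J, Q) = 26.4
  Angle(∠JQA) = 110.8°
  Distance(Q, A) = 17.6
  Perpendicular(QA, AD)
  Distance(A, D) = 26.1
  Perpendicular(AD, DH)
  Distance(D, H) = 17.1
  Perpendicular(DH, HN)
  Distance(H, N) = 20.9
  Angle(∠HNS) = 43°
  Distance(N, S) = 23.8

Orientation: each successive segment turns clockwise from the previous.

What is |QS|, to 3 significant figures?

28.1

J is at the origin; JQ runs at -169.2° with length 26.4, so Q = (-25.9, -4.95). ∠JQA = 110.8° gives QA at 122° from the x-axis; with |QA| = 17.6, A = (-35.2, 10.0). QA ⟂ AD, so AD runs at 31.6°; with |AD| = 26.1, D = (-12.9, 23.7). The perpendicularity gives DH at right angles to AD, so DH runs at -58.4°; with |DH| = 17.1, H = (-3.96, 9.16). DH ⟂ HN, so HN runs at -148°; with |HN| = 20.9, N = (-21.8, -1.80). ∠HNS = 43.0° gives NS at 74.6° from the x-axis; with |NS| = 23.8, S = (-15.4, 21.1). Then |QS| = |S − Q| = 28.1.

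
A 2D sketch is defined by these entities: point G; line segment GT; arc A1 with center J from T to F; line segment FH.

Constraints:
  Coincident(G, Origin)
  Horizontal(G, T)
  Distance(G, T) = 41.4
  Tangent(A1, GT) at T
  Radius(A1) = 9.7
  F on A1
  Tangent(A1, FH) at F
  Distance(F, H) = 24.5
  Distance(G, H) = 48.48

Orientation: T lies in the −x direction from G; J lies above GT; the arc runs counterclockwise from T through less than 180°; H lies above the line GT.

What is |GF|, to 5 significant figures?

33.411

Checks: G.y = 0.00, T.y = 0.00 ✓; |JF| = 9.700 ✓; ∠(JF, FH) = 90.00° ✓; |FH| = 24.50 ✓; |GH| = 48.48 ✓.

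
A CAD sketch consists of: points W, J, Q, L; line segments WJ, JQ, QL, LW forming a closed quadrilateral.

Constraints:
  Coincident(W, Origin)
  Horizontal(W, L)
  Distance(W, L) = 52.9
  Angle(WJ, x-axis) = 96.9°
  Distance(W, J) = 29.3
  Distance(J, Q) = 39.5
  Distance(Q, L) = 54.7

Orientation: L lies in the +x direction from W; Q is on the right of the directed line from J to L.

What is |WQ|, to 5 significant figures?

10.352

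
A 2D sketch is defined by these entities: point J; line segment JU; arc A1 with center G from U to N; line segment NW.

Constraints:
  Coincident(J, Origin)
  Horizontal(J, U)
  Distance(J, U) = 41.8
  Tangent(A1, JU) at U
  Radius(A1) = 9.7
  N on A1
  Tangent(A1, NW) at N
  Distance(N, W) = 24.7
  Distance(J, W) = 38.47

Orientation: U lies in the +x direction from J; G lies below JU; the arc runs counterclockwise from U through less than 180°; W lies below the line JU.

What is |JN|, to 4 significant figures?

33.29

Checks: |GN| = 9.700 ✓; ∠(GN, NW) = 90.00° ✓; |NW| = 24.70 ✓; |JW| = 38.47 ✓.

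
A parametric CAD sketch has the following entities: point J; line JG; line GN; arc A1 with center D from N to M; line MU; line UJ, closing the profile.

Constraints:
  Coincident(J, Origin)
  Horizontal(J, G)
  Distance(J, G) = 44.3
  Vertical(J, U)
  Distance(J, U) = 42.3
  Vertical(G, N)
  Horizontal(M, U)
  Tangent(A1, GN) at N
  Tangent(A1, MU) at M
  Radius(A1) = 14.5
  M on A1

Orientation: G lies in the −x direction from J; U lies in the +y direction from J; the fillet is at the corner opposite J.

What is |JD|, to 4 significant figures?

40.75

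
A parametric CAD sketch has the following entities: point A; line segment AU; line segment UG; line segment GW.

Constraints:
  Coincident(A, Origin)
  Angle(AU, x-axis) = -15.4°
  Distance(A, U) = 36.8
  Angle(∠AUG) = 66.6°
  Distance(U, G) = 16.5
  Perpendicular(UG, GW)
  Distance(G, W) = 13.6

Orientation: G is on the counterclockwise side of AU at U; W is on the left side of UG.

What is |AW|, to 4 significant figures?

20.26

A is at the origin; AU runs at -15.4° with length 36.8, so U = 36.8·(cos -15.4°, sin -15.4°) = (35.48, -9.772). ∠AUG = 66.6°, so UG runs at -15.4° + (180° − 66.6°) = 98.00° from the x-axis; with |UG| = 16.5, G = U + 16.5·(cos 98.00°, sin 98.00°) = (33.18, 6.567). UG ⟂ GW; with |GW| = 13.6 on the left of UG, W = G + 13.6·(-0.9903, -0.1392) = (19.71, 4.674). Then |AW| = |W − A| = 20.26.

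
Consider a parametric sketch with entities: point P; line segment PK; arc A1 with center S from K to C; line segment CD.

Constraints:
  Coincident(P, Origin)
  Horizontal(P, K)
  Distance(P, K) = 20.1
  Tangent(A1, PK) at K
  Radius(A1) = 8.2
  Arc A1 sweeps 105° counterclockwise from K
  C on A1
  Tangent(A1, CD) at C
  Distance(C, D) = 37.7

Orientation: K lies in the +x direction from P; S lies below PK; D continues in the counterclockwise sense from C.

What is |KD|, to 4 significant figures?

46.77

P is at the origin; P and K share the same y with |PK| = 20.1 and K on the +x side, so K = (20.10, 0.000). Since A1 is tangent to PK there, SK ⟂ PK, so S = K + (0, -8.2) = (20.10, -8.200). On A1, K sits at bearing 90° from S; a 105° counterclockwise sweep puts C at bearing 195°, so C = S + 8.2·(cos 195°, sin 195°) = (12.18, -10.32). The tangent condition forces SC to be normal to CD, so CD runs along (−sin 195°, cos 195°); with |CD| = 37.7, D = (21.94, -46.74). Then |KD| = |D − K| = 46.77.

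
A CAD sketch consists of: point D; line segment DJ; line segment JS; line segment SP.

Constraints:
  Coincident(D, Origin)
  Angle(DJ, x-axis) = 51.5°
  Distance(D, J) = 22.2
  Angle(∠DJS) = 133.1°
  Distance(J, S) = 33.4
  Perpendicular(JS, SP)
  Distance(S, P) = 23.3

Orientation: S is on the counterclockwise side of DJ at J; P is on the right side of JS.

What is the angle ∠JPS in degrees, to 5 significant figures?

55.100°

D is at the origin; DJ runs at 51.5° with length 22.2, so J = 22.2·(cos 51.5°, sin 51.5°) = (13.820, 17.374). ∠DJS = 133.1°, so JS runs at 51.5° + (180° − 133.1°) = 98.400° from the x-axis; with |JS| = 33.4, S = J + 33.4·(cos 98.400°, sin 98.400°) = (8.9407, 50.416). JS is perpendicular to SP; with |SP| = 23.3 on the right of JS, P = S + 23.3·(0.98927, 0.14608) = (31.991, 53.819). Then cos ∠JPS = PJ·PS / (|PJ||PS|), giving 55.100°.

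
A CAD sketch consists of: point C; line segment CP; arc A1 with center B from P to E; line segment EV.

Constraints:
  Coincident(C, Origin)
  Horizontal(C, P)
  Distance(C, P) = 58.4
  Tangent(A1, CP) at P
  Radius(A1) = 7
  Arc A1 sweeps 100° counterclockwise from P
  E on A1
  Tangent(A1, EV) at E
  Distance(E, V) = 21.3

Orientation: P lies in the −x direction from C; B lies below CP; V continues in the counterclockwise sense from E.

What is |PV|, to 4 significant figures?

29.37

C is at the origin; CP is horizontal with |CP| = 58.4 and P on the −x side, so P = (-58.40, 0.000). Tangency of A1 to CP means the radius BP is perpendicular to CP, so B = P + (0, -7) = (-58.40, -7.000). On A1, P sits at bearing 90° from B; a 100° counterclockwise sweep puts E at bearing 190°, so E = B + 7.0·(cos 190°, sin 190°) = (-65.29, -8.216). A1 meets EV tangentially, so BE is at right angles to EV, so EV runs along (−sin 190°, cos 190°); with |EV| = 21.3, V = (-61.59, -29.19). Then |PV| = |V − P| = 29.37.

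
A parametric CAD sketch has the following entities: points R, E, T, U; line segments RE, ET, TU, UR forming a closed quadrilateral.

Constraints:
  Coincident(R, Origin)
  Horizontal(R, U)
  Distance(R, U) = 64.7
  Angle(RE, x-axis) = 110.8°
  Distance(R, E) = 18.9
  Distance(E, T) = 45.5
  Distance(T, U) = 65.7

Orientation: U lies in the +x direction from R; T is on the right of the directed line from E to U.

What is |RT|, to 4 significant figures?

26.81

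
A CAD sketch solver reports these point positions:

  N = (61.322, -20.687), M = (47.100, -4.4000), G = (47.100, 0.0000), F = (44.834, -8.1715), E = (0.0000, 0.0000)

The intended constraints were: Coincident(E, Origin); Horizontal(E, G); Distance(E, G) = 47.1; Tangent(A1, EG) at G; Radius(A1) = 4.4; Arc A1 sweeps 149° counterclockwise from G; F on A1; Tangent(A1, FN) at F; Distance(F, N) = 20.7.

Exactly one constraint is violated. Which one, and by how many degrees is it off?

Tangent(A1, FN) at F — off by 6.20°.

E = (0.00, 0.00) ✓; E.y = 0.00, G.y = 0.00 ✓; |EG| = 47.10 ✓; ∠(MG, GE) = 90.00° ✓; |MG| = 4.400 ✓; bearing(M→F) − bearing(M→G) = 149.0° ✓; |MF| = 4.400 ✓; ∠(MF, FN) = 96.20° ✗; |FN| = 20.70 ✓.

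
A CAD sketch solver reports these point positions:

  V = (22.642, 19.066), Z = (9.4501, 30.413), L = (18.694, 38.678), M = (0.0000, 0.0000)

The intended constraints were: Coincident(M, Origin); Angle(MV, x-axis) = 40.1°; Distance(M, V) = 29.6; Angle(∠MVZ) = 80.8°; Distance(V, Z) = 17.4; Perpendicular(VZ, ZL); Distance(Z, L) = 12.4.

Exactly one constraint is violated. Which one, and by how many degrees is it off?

Perpendicular(VZ, ZL) — off by 7.50°.

M = (0.00, 0.00) ✓; MV at 40.10° ✓; |MV| = 29.60 ✓; ∠MVZ = 80.80° ✓; |VZ| = 17.40 ✓; ∠(VZ, ZL) = 97.50° ✗; |ZL| = 12.40 ✓.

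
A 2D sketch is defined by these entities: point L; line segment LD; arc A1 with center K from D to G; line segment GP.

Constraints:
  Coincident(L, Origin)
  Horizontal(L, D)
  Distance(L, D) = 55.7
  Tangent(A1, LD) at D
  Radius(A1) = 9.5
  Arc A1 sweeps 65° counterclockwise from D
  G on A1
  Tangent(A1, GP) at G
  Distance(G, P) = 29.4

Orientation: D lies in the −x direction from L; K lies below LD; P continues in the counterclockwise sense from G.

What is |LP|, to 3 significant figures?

83.2

L is at the origin; L and D share the same y with |LD| = 55.7 and D on the −x side, so D = (-55.7, 0.00). Tangency of A1 to LD means the radius KD is perpendicular to LD, so K = D + (0, -9.5) = (-55.7, -9.50). On A1, D sits at bearing 90° from K; a 65° counterclockwise sweep puts G at bearing 155°, so G = K + 9.5·(cos 155°, sin 155°) = (-64.3, -5.49). Tangency of A1 to GP means the radius KG is perpendicular to GP, so GP runs along (−sin 155°, cos 155°); with |GP| = 29.4, P = (-76.7, -32.1). Then |LP| = |P − L| = 83.2.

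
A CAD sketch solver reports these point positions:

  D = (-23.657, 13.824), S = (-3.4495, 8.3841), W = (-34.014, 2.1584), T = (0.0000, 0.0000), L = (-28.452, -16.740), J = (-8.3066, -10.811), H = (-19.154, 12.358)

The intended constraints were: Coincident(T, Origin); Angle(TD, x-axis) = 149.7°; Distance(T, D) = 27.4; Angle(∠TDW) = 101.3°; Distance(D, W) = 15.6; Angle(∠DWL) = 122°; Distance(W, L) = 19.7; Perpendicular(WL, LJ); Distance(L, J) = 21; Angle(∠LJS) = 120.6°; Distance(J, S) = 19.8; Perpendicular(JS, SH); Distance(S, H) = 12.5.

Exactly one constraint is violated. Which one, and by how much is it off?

Distance(S, H) = 12.5 — off by 3.70.

T = (0.00, 0.00) ✓; TD at 149.7° ✓; |TD| = 27.40 ✓; ∠TDW = 101.3° ✓; |DW| = 15.60 ✓; ∠DWL = 122.0° ✓; |WL| = 19.70 ✓; ∠(WL, LJ) = 90.00° ✓; |LJ| = 21.00 ✓; ∠LJS = 120.6° ✓; |JS| = 19.80 ✓; ∠(JS, SH) = 90.00° ✓; |SH| = 16.20 ✗.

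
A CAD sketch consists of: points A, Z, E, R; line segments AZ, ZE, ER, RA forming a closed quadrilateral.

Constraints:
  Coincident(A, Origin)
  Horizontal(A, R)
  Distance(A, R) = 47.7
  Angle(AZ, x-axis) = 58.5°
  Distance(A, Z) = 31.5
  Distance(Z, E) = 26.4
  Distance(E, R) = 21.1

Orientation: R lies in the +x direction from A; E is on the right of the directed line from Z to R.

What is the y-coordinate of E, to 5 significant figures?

2.5486

Checks: |ZE| = 26.40 ✓; |ER| = 21.10 ✓.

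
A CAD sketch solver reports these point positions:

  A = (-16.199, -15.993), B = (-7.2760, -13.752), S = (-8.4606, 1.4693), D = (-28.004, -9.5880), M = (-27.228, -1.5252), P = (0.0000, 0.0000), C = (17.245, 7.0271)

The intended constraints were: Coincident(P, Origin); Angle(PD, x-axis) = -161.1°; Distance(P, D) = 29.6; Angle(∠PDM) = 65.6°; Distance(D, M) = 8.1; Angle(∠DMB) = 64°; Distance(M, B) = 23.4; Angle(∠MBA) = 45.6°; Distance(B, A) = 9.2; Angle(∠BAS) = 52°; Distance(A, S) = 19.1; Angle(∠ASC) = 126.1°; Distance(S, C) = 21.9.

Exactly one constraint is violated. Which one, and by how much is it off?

Distance(S, C) = 21.9 — off by 4.40.

P = (0.00, 0.00) ✓; PD at -161.1° ✓; |PD| = 29.60 ✓; ∠PDM = 65.60° ✓; |DM| = 8.100 ✓; ∠DMB = 64.00° ✓; |MB| = 23.40 ✓; ∠MBA = 45.60° ✓; |BA| = 9.200 ✓; ∠BAS = 52.00° ✓; |AS| = 19.10 ✓; ∠ASC = 126.1° ✓; |SC| = 26.30 ✗.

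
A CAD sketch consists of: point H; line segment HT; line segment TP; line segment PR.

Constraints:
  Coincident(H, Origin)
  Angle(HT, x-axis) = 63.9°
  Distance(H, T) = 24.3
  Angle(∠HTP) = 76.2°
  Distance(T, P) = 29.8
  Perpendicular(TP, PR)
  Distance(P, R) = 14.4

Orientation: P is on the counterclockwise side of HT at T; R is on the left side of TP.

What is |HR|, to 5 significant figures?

25.706

H is at the origin; HT runs at 63.9° with length 24.3, so T = 24.3·(cos 63.9°, sin 63.9°) = (10.691, 21.822). ∠HTP = 76.2°, so TP runs at 63.9° + (180° − 76.2°) = 167.70° from the x-axis; with |TP| = 29.8, P = T + 29.8·(cos 167.70°, sin 167.70°) = (-18.425, 28.170). The perpendicularity gives PR at right angles to TP; with |PR| = 14.4 on the left of TP, R = P + 14.4·(-0.21303, -0.97705) = (-21.493, 14.101). Then |HR| = |R − H| = 25.706.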